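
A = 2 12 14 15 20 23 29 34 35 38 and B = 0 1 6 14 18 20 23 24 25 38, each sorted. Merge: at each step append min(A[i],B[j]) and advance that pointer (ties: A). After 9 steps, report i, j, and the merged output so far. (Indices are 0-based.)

[i=0,j=0] A[i]=2>B[j]=0 take 0 → j++
[i=0,j=1] A[i]=2>B[j]=1 take 1 → j++
[i=0,j=2] A[i]=2<=B[j]=6 take 2 → i++
[i=1,j=2] A[i]=12>B[j]=6 take 6 → j++
[i=1,j=3] A[i]=12<=B[j]=14 take 12 → i++
[i=2,j=3] A[i]=14<=B[j]=14 take 14 → i++
[i=3,j=3] A[i]=15>B[j]=14 take 14 → j++
[i=3,j=4] A[i]=15<=B[j]=18 take 15 → i++
[i=4,j=4] A[i]=20>B[j]=18 take 18 → j++

i=4, j=5, merged so far=[0, 1, 2, 6, 12, 14, 14, 15, 18]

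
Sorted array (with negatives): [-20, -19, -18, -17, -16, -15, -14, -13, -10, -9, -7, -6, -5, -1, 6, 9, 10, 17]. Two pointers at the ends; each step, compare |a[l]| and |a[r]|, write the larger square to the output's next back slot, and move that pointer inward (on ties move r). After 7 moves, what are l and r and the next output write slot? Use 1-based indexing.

l=1 r=18: |-20|>|17| out[18]=400, l++
l=2 r=18: |-19|>|17| out[17]=361, l++
l=3 r=18: |-18|>|17| out[16]=324, l++
l=4 r=18: |-17|<=|17| out[15]=289, r--
l=4 r=17: |-17|>|10| out[14]=289, l++
l=5 r=17: |-16|>|10| out[13]=256, l++
l=6 r=17: |-15|>|10| out[12]=225, l++

l=7, r=17, next write slot=11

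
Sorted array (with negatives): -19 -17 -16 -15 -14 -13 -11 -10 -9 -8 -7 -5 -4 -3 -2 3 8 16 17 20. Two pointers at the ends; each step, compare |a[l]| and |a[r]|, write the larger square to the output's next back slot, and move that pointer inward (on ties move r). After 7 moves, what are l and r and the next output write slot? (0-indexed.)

l=4, r=16, next write slot=12

[0,19] |-19|<=|20| out[19]=400 → r--
[0,18] |-19|>|17| out[18]=361 → l++
[1,18] |-17|<=|17| out[17]=289 → r--
[1,17] |-17|>|16| out[16]=289 → l++
[2,17] |-16|<=|16| out[15]=256 → r--
[2,16] |-16|>|8| out[14]=256 → l++
[3,16] |-15|>|8| out[13]=225 → l++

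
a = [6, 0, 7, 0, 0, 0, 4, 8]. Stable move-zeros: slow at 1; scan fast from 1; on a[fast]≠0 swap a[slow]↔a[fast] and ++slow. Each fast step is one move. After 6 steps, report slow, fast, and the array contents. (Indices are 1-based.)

slow=1 fast=1: a[fast]=6≠0 swap→a[1]=6, slow++,fast++
slow=2 fast=2: a[fast]=0, fast++
slow=2 fast=3: a[fast]=7≠0 swap→a[2]=7, slow++,fast++
slow=3 fast=4: a[fast]=0, fast++
slow=3 fast=5: a[fast]=0, fast++
slow=3 fast=6: a[fast]=0, fast++

slow=3, fast=7, a=[6, 7, 0, 0, 0, 0, 4, 8]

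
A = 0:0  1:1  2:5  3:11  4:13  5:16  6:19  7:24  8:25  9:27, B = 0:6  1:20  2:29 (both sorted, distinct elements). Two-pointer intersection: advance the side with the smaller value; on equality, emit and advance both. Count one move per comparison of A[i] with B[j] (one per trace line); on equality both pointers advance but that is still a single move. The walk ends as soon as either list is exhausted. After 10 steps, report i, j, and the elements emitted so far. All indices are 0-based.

[i=0,j=0] 0<6 → i++
[i=1,j=0] 1<6 → i++
[i=2,j=0] 5<6 → i++
[i=3,j=0] 11>6 → j++
[i=3,j=1] 11<20 → i++
[i=4,j=1] 13<20 → i++
[i=5,j=1] 16<20 → i++
[i=6,j=1] 19<20 → i++
[i=7,j=1] 24>20 → j++
[i=7,j=2] 24<29 → i++

i=8, j=2, emitted=[]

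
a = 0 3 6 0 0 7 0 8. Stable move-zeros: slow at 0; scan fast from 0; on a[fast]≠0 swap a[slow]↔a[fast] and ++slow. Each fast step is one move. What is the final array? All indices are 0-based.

[3, 6, 7, 8, 0, 0, 0, 0]

slow=0 fast=0: a[fast]=0, fast++
slow=0 fast=1: a[fast]=3≠0 swap→a[0]=3, slow++,fast++
slow=1 fast=2: a[fast]=6≠0 swap→a[1]=6, slow++,fast++
slow=2 fast=3: a[fast]=0, fast++
slow=2 fast=4: a[fast]=0, fast++
slow=2 fast=5: a[fast]=7≠0 swap→a[2]=7, slow++,fast++
slow=3 fast=6: a[fast]=0, fast++
slow=3 fast=7: a[fast]=8≠0 swap→a[3]=8, slow++,fast++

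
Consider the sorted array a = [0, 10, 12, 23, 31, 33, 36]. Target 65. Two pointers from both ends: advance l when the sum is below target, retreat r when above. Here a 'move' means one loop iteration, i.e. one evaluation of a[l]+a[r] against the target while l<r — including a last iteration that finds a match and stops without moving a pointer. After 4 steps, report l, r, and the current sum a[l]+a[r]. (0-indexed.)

l=4, r=6, sum=67

l=0 r=6: 0+36=36 <65, l++
l=1 r=6: 10+36=46 <65, l++
l=2 r=6: 12+36=48 <65, l++
l=3 r=6: 23+36=59 <65, l++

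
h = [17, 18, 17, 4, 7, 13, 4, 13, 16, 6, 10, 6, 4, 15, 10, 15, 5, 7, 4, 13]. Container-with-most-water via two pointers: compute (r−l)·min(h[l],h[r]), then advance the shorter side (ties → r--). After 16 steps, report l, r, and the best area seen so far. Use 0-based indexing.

l=0 r=19: min(17,13)*19=247 best=247 *, r--
l=0 r=18: min(17,4)*18=72 best=247, r--
l=0 r=17: min(17,7)*17=119 best=247, r--
l=0 r=16: min(17,5)*16=80 best=247, r--
l=0 r=15: min(17,15)*15=225 best=247, r--
l=0 r=14: min(17,10)*14=140 best=247, r--
l=0 r=13: min(17,15)*13=195 best=247, r--
l=0 r=12: min(17,4)*12=48 best=247, r--
l=0 r=11: min(17,6)*11=66 best=247, r--
l=0 r=10: min(17,10)*10=100 best=247, r--
l=0 r=9: min(17,6)*9=54 best=247, r--
l=0 r=8: min(17,16)*8=128 best=247, r--
l=0 r=7: min(17,13)*7=91 best=247, r--
l=0 r=6: min(17,4)*6=24 best=247, r--
l=0 r=5: min(17,13)*5=65 best=247, r--
l=0 r=4: min(17,7)*4=28 best=247, r--

l=0, r=3, best area=247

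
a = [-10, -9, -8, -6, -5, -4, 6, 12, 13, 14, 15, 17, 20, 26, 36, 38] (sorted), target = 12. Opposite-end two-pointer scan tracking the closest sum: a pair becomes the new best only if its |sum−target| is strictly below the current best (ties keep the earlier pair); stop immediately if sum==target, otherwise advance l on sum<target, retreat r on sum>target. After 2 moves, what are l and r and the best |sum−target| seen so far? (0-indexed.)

[0,15] -10+38=28 d=16 * → r--
[0,14] -10+36=26 d=14 * → r--

l=0, r=13, best |Δ|=14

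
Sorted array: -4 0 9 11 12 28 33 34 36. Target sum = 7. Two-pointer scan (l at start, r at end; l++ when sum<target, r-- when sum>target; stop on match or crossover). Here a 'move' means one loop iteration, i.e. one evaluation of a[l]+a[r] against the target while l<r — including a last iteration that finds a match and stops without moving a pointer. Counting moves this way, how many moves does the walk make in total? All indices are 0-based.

[0,8] -4+36=32 >7 → r--
[0,7] -4+34=30 >7 → r--
[0,6] -4+33=29 >7 → r--
[0,5] -4+28=24 >7 → r--
[0,4] -4+12=8 >7 → r--
[0,3] -4+11=7 → found

6 moves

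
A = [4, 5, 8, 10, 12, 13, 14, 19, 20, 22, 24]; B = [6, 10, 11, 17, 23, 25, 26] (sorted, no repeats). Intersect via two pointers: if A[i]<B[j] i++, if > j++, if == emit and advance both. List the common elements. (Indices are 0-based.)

intersection = [10]

i=0 j=0: 4<6, i++
i=1 j=0: 5<6, i++
i=2 j=0: 8>6, j++
i=2 j=1: 8<10, i++
i=3 j=1: 10==10 emit, i++,j++
i=4 j=2: 12>11, j++
i=4 j=3: 12<17, i++
i=5 j=3: 13<17, i++
i=6 j=3: 14<17, i++
i=7 j=3: 19>17, j++
i=7 j=4: 19<23, i++
i=8 j=4: 20<23, i++
i=9 j=4: 22<23, i++
i=10 j=4: 24>23, j++
i=10 j=5: 24<25, i++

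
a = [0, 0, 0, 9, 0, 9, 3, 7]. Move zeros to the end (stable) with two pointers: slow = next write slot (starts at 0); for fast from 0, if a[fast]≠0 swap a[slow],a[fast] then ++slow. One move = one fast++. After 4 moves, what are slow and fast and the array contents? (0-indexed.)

slow=1, fast=4, a=[9, 0, 0, 0, 0, 9, 3, 7]

slow=0 fast=0: a[fast]=0, fast++
slow=0 fast=1: a[fast]=0, fast++
slow=0 fast=2: a[fast]=0, fast++
slow=0 fast=3: a[fast]=9≠0 swap→a[0]=9, slow++,fast++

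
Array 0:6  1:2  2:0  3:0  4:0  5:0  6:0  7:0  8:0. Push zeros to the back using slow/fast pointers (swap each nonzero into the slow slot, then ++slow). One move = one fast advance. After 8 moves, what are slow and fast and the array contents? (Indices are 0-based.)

slow=2, fast=8, a=[6, 2, 0, 0, 0, 0, 0, 0, 0]

slow=0 fast=0: a[fast]=6≠0 swap→a[0]=6, slow++,fast++
slow=1 fast=1: a[fast]=2≠0 swap→a[1]=2, slow++,fast++
slow=2 fast=2: a[fast]=0, fast++
slow=2 fast=3: a[fast]=0, fast++
slow=2 fast=4: a[fast]=0, fast++
slow=2 fast=5: a[fast]=0, fast++
slow=2 fast=6: a[fast]=0, fast++
slow=2 fast=7: a[fast]=0, fast++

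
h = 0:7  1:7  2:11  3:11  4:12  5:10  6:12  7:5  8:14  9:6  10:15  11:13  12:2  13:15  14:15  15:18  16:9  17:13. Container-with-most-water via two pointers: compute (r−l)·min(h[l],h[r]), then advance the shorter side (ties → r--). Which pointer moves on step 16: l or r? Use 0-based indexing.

[0,17] min(7,13)*17=119 best=119 * → l++
[1,17] min(7,13)*16=112 best=119 → l++
[2,17] min(11,13)*15=165 best=165 * → l++
[3,17] min(11,13)*14=154 best=165 → l++
[4,17] min(12,13)*13=156 best=165 → l++
[5,17] min(10,13)*12=120 best=165 → l++
[6,17] min(12,13)*11=132 best=165 → l++
[7,17] min(5,13)*10=50 best=165 → l++
[8,17] min(14,13)*9=117 best=165 → r--
[8,16] min(14,9)*8=72 best=165 → r--
[8,15] min(14,18)*7=98 best=165 → l++
[9,15] min(6,18)*6=36 best=165 → l++
[10,15] min(15,18)*5=75 best=165 → l++
[11,15] min(13,18)*4=52 best=165 → l++
[12,15] min(2,18)*3=6 best=165 → l++
[13,15] min(15,18)*2=30 best=165 → l++

l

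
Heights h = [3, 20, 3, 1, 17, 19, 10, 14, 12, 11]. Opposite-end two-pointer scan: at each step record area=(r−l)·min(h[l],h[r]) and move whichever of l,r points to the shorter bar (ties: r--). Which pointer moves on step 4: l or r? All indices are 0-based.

[0,9] min(3,11)*9=27 best=27 * → l++
[1,9] min(20,11)*8=88 best=88 * → r--
[1,8] min(20,12)*7=84 best=88 → r--
[1,7] min(20,14)*6=84 best=88 → r--

r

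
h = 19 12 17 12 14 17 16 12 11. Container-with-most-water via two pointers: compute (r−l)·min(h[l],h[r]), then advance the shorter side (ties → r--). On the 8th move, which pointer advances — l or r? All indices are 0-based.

[0,8] min(19,11)*8=88 best=88 * → r--
[0,7] min(19,12)*7=84 best=88 → r--
[0,6] min(19,16)*6=96 best=96 * → r--
[0,5] min(19,17)*5=85 best=96 → r--
[0,4] min(19,14)*4=56 best=96 → r--
[0,3] min(19,12)*3=36 best=96 → r--
[0,2] min(19,17)*2=34 best=96 → r--
[0,1] min(19,12)*1=12 best=96 → r--

r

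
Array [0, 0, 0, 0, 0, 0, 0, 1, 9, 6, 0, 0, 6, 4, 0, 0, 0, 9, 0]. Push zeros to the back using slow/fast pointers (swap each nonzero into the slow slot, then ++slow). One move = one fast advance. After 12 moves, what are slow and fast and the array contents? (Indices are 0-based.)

slow=3, fast=12, a=[1, 9, 6, 0, 0, 0, 0, 0, 0, 0, 0, 0, 6, 4, 0, 0, 0, 9, 0]

slow=0 fast=0: a[fast]=0, fast++
slow=0 fast=1: a[fast]=0, fast++
slow=0 fast=2: a[fast]=0, fast++
slow=0 fast=3: a[fast]=0, fast++
slow=0 fast=4: a[fast]=0, fast++
slow=0 fast=5: a[fast]=0, fast++
slow=0 fast=6: a[fast]=0, fast++
slow=0 fast=7: a[fast]=1≠0 swap→a[0]=1, slow++,fast++
slow=1 fast=8: a[fast]=9≠0 swap→a[1]=9, slow++,fast++
slow=2 fast=9: a[fast]=6≠0 swap→a[2]=6, slow++,fast++
slow=3 fast=10: a[fast]=0, fast++
slow=3 fast=11: a[fast]=0, fast++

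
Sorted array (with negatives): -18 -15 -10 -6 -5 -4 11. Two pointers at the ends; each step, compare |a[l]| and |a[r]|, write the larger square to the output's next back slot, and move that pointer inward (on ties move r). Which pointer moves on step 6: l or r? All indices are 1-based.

l

l=1 r=7: |-18|>|11| out[7]=324, l++
l=2 r=7: |-15|>|11| out[6]=225, l++
l=3 r=7: |-10|<=|11| out[5]=121, r--
l=3 r=6: |-10|>|-4| out[4]=100, l++
l=4 r=6: |-6|>|-4| out[3]=36, l++
l=5 r=6: |-5|>|-4| out[2]=25, l++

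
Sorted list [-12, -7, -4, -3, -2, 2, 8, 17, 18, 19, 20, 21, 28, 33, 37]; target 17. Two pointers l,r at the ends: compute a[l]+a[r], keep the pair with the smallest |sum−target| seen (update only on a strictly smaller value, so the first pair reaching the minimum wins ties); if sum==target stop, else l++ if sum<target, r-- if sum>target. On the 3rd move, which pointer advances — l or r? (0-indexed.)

l

[0,14] -12+37=25 d=8 * → r--
[0,13] -12+33=21 d=4 * → r--
[0,12] -12+28=16 d=1 * → l++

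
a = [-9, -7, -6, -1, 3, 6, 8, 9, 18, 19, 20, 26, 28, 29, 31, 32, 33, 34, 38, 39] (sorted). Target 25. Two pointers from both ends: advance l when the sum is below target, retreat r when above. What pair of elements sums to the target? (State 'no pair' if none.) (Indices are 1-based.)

(-9, 34)

[1,20] -9+39=30 >25 → r--
[1,19] -9+38=29 >25 → r--
[1,18] -9+34=25 → found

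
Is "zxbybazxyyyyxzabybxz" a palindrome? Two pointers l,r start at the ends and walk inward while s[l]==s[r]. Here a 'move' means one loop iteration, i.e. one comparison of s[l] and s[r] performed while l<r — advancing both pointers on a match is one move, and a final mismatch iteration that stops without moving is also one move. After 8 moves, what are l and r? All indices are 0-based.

l=8, r=11

[0,19] 'z'=='z' → l++,r--
[1,18] 'x'=='x' → l++,r--
[2,17] 'b'=='b' → l++,r--
[3,16] 'y'=='y' → l++,r--
[4,15] 'b'=='b' → l++,r--
[5,14] 'a'=='a' → l++,r--
[6,13] 'z'=='z' → l++,r--
[7,12] 'x'=='x' → l++,r--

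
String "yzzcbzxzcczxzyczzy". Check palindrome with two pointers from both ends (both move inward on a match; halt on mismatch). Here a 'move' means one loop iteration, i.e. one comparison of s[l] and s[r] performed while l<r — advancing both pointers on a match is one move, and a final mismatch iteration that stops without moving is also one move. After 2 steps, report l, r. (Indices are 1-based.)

l=3, r=16

[1,18] 'y'=='y' → l++,r--
[2,17] 'z'=='z' → l++,r--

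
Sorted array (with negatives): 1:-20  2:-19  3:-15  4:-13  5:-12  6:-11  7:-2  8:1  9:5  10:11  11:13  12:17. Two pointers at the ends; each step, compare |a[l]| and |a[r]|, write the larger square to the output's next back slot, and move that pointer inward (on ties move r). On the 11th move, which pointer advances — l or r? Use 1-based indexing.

[1,12] |-20|>|17| out[12]=400 → l++
[2,12] |-19|>|17| out[11]=361 → l++
[3,12] |-15|<=|17| out[10]=289 → r--
[3,11] |-15|>|13| out[9]=225 → l++
[4,11] |-13|<=|13| out[8]=169 → r--
[4,10] |-13|>|11| out[7]=169 → l++
[5,10] |-12|>|11| out[6]=144 → l++
[6,10] |-11|<=|11| out[5]=121 → r--
[6,9] |-11|>|5| out[4]=121 → l++
[7,9] |-2|<=|5| out[3]=25 → r--
[7,8] |-2|>|1| out[2]=4 → l++

l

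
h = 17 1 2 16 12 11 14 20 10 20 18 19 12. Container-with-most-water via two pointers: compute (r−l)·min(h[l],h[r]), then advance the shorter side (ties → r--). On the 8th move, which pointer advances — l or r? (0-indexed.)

[0,12] min(17,12)*12=144 best=144 * → r--
[0,11] min(17,19)*11=187 best=187 * → l++
[1,11] min(1,19)*10=10 best=187 → l++
[2,11] min(2,19)*9=18 best=187 → l++
[3,11] min(16,19)*8=128 best=187 → l++
[4,11] min(12,19)*7=84 best=187 → l++
[5,11] min(11,19)*6=66 best=187 → l++
[6,11] min(14,19)*5=70 best=187 → l++

l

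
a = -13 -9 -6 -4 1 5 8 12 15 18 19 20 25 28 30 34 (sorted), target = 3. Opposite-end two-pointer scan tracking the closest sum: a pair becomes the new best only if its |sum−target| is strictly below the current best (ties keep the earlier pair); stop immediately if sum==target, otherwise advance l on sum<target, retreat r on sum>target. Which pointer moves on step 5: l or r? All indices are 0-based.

[0,15] -13+34=21 d=18 * → r--
[0,14] -13+30=17 d=14 * → r--
[0,13] -13+28=15 d=12 * → r--
[0,12] -13+25=12 d=9 * → r--
[0,11] -13+20=7 d=4 * → r--

r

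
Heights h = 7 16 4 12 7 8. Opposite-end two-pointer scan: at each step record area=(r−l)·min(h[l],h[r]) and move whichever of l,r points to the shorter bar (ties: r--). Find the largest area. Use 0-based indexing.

max area = 35

l=0 r=5: min(7,8)*5=35 best=35 *, l++
l=1 r=5: min(16,8)*4=32 best=35, r--
l=1 r=4: min(16,7)*3=21 best=35, r--
l=1 r=3: min(16,12)*2=24 best=35, r--
l=1 r=2: min(16,4)*1=4 best=35, r--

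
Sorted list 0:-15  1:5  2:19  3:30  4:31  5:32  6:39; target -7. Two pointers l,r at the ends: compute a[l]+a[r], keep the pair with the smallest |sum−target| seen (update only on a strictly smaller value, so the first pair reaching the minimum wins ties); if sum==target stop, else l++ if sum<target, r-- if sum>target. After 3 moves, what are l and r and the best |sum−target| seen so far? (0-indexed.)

l=0, r=3, best |Δ|=23

l=0 r=6: -15+39=24 d=31 *, r--
l=0 r=5: -15+32=17 d=24 *, r--
l=0 r=4: -15+31=16 d=23 *, r--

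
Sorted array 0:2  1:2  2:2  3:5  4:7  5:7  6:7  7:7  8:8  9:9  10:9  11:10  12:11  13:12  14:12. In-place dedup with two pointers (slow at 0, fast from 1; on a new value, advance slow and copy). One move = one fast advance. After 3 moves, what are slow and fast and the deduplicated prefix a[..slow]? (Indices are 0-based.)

slow=1, fast=4, prefix=[2, 5]

(s=0,f=1) a[fast]=2=a[slow] dup → fast++
(s=0,f=2) a[fast]=2=a[slow] dup → fast++
(s=0,f=3) a[fast]=5≠a[slow]=2 write a[1]=5 → slow++,fast++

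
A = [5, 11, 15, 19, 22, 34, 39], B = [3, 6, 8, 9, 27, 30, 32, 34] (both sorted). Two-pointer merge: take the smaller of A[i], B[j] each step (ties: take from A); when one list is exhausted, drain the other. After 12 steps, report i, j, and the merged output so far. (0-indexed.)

i=0 j=0: A[i]=5>B[j]=3 take 3, j++
i=0 j=1: A[i]=5<=B[j]=6 take 5, i++
i=1 j=1: A[i]=11>B[j]=6 take 6, j++
i=1 j=2: A[i]=11>B[j]=8 take 8, j++
i=1 j=3: A[i]=11>B[j]=9 take 9, j++
i=1 j=4: A[i]=11<=B[j]=27 take 11, i++
i=2 j=4: A[i]=15<=B[j]=27 take 15, i++
i=3 j=4: A[i]=19<=B[j]=27 take 19, i++
i=4 j=4: A[i]=22<=B[j]=27 take 22, i++
i=5 j=4: A[i]=34>B[j]=27 take 27, j++
i=5 j=5: A[i]=34>B[j]=30 take 30, j++
i=5 j=6: A[i]=34>B[j]=32 take 32, j++

i=5, j=7, merged so far=[3, 5, 6, 8, 9, 11, 15, 19, 22, 27, 30, 32]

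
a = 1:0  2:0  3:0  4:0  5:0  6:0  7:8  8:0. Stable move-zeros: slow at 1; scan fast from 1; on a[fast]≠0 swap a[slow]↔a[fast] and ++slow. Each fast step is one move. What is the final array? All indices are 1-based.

[8, 0, 0, 0, 0, 0, 0, 0]

(s=1,f=1) a[fast]=0 → fast++
(s=1,f=2) a[fast]=0 → fast++
(s=1,f=3) a[fast]=0 → fast++
(s=1,f=4) a[fast]=0 → fast++
(s=1,f=5) a[fast]=0 → fast++
(s=1,f=6) a[fast]=0 → fast++
(s=1,f=7) a[fast]=8≠0 swap→a[1]=8 → slow++,fast++
(s=2,f=8) a[fast]=0 → fast++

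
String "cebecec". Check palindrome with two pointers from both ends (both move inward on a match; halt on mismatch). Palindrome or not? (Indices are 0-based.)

l=0 r=6: 'c'=='c', l++,r--
l=1 r=5: 'e'=='e', l++,r--
l=2 r=4: 'b'!='c', stop

not a palindrome (mismatch at 2,4)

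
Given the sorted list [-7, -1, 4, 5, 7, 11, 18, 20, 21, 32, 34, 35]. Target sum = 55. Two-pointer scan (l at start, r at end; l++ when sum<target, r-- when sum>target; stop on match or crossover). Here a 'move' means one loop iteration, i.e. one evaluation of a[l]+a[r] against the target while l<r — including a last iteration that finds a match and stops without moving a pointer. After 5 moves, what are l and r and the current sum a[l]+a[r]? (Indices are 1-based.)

l=6, r=12, sum=46

l=1 r=12: -7+35=28 <55, l++
l=2 r=12: -1+35=34 <55, l++
l=3 r=12: 4+35=39 <55, l++
l=4 r=12: 5+35=40 <55, l++
l=5 r=12: 7+35=42 <55, l++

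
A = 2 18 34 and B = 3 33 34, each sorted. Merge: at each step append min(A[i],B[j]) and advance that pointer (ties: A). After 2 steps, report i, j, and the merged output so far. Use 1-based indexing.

i=2, j=2, merged so far=[2, 3]

[i=1,j=1] A[i]=2<=B[j]=3 take 2 → i++
[i=2,j=1] A[i]=18>B[j]=3 take 3 → j++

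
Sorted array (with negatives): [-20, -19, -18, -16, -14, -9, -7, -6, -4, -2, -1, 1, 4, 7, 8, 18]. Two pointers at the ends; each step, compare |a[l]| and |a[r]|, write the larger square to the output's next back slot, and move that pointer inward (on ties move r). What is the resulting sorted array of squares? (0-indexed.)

l=0 r=15: |-20|>|18| out[15]=400, l++
l=1 r=15: |-19|>|18| out[14]=361, l++
l=2 r=15: |-18|<=|18| out[13]=324, r--
l=2 r=14: |-18|>|8| out[12]=324, l++
l=3 r=14: |-16|>|8| out[11]=256, l++
l=4 r=14: |-14|>|8| out[10]=196, l++
l=5 r=14: |-9|>|8| out[9]=81, l++
l=6 r=14: |-7|<=|8| out[8]=64, r--
l=6 r=13: |-7|<=|7| out[7]=49, r--
l=6 r=12: |-7|>|4| out[6]=49, l++
l=7 r=12: |-6|>|4| out[5]=36, l++
l=8 r=12: |-4|<=|4| out[4]=16, r--
l=8 r=11: |-4|>|1| out[3]=16, l++
l=9 r=11: |-2|>|1| out[2]=4, l++
l=10 r=11: |-1|<=|1| out[1]=1, r--
l=10 r=10: |-1|<=|-1| out[0]=1, r--

[1, 1, 4, 16, 16, 36, 49, 49, 64, 81, 196, 256, 324, 324, 361, 400]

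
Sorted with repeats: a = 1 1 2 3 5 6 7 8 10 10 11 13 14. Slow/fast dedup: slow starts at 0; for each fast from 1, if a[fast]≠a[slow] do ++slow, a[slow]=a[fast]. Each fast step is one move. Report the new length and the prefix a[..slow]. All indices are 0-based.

slow=0 fast=1: a[fast]=1=a[slow] dup, fast++
slow=0 fast=2: a[fast]=2≠a[slow]=1 write a[1]=2, slow++,fast++
slow=1 fast=3: a[fast]=3≠a[slow]=2 write a[2]=3, slow++,fast++
slow=2 fast=4: a[fast]=5≠a[slow]=3 write a[3]=5, slow++,fast++
slow=3 fast=5: a[fast]=6≠a[slow]=5 write a[4]=6, slow++,fast++
slow=4 fast=6: a[fast]=7≠a[slow]=6 write a[5]=7, slow++,fast++
slow=5 fast=7: a[fast]=8≠a[slow]=7 write a[6]=8, slow++,fast++
slow=6 fast=8: a[fast]=10≠a[slow]=8 write a[7]=10, slow++,fast++
slow=7 fast=9: a[fast]=10=a[slow] dup, fast++
slow=7 fast=10: a[fast]=11≠a[slow]=10 write a[8]=11, slow++,fast++
slow=8 fast=11: a[fast]=13≠a[slow]=11 write a[9]=13, slow++,fast++
slow=9 fast=12: a[fast]=14≠a[slow]=13 write a[10]=14, slow++,fast++

length 11; prefix = [1, 2, 3, 5, 6, 7, 8, 10, 11, 13, 14]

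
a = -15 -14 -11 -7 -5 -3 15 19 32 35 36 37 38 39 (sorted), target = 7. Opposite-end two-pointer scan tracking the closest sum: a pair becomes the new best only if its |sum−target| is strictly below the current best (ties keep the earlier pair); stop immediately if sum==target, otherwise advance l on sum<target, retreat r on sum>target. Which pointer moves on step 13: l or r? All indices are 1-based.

l

[1,14] -15+39=24 d=17 * → r--
[1,13] -15+38=23 d=16 * → r--
[1,12] -15+37=22 d=15 * → r--
[1,11] -15+36=21 d=14 * → r--
[1,10] -15+35=20 d=13 * → r--
[1,9] -15+32=17 d=10 * → r--
[1,8] -15+19=4 d=3 * → l++
[2,8] -14+19=5 d=2 * → l++
[3,8] -11+19=8 d=1 * → r--
[3,7] -11+15=4 d=3 → l++
[4,7] -7+15=8 d=1 → r--
[4,6] -7+-3=-10 d=17 → l++
[5,6] -5+-3=-8 d=15 → l++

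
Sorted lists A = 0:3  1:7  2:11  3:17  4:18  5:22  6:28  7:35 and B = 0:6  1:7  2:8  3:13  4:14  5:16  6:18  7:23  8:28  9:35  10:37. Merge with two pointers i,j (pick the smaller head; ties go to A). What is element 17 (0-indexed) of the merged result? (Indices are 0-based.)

merged[17] = 35

[i=0,j=0] A[i]=3<=B[j]=6 take 3 → i++
[i=1,j=0] A[i]=7>B[j]=6 take 6 → j++
[i=1,j=1] A[i]=7<=B[j]=7 take 7 → i++
[i=2,j=1] A[i]=11>B[j]=7 take 7 → j++
[i=2,j=2] A[i]=11>B[j]=8 take 8 → j++
[i=2,j=3] A[i]=11<=B[j]=13 take 11 → i++
[i=3,j=3] A[i]=17>B[j]=13 take 13 → j++
[i=3,j=4] A[i]=17>B[j]=14 take 14 → j++
[i=3,j=5] A[i]=17>B[j]=16 take 16 → j++
[i=3,j=6] A[i]=17<=B[j]=18 take 17 → i++
[i=4,j=6] A[i]=18<=B[j]=18 take 18 → i++
[i=5,j=6] A[i]=22>B[j]=18 take 18 → j++
[i=5,j=7] A[i]=22<=B[j]=23 take 22 → i++
[i=6,j=7] A[i]=28>B[j]=23 take 23 → j++
[i=6,j=8] A[i]=28<=B[j]=28 take 28 → i++
[i=7,j=8] A[i]=35>B[j]=28 take 28 → j++
[i=7,j=9] A[i]=35<=B[j]=35 take 35 → i++
[i=8,j=9] A done, take B[j]=35 → j++
[i=8,j=10] A done, take B[j]=37 → j++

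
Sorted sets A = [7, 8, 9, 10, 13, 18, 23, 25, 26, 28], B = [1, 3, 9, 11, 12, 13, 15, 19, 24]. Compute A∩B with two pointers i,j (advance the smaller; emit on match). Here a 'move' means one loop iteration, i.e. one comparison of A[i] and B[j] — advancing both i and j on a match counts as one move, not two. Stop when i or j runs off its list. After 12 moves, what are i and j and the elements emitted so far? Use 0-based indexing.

i=6, j=8, emitted=[9, 13]

[i=0,j=0] 7>1 → j++
[i=0,j=1] 7>3 → j++
[i=0,j=2] 7<9 → i++
[i=1,j=2] 8<9 → i++
[i=2,j=2] 9==9 emit → i++,j++
[i=3,j=3] 10<11 → i++
[i=4,j=3] 13>11 → j++
[i=4,j=4] 13>12 → j++
[i=4,j=5] 13==13 emit → i++,j++
[i=5,j=6] 18>15 → j++
[i=5,j=7] 18<19 → i++
[i=6,j=7] 23>19 → j++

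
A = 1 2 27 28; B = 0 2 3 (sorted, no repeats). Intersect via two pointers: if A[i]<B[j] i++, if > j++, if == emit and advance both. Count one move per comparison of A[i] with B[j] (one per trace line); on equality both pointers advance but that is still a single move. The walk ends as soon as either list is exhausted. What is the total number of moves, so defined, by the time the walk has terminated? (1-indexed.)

4 moves

[i=1,j=1] 1>0 → j++
[i=1,j=2] 1<2 → i++
[i=2,j=2] 2==2 emit → i++,j++
[i=3,j=3] 27>3 → j++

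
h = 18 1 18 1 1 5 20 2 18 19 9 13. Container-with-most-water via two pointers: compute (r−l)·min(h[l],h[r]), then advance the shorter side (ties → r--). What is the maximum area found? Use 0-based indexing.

l=0 r=11: min(18,13)*11=143 best=143 *, r--
l=0 r=10: min(18,9)*10=90 best=143, r--
l=0 r=9: min(18,19)*9=162 best=162 *, l++
l=1 r=9: min(1,19)*8=8 best=162, l++
l=2 r=9: min(18,19)*7=126 best=162, l++
l=3 r=9: min(1,19)*6=6 best=162, l++
l=4 r=9: min(1,19)*5=5 best=162, l++
l=5 r=9: min(5,19)*4=20 best=162, l++
l=6 r=9: min(20,19)*3=57 best=162, r--
l=6 r=8: min(20,18)*2=36 best=162, r--
l=6 r=7: min(20,2)*1=2 best=162, r--

max area = 162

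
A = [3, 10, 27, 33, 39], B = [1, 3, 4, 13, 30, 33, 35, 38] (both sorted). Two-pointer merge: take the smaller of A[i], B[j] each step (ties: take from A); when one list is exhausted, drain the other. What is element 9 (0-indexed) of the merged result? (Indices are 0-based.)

merged[9] = 33

i=0 j=0: A[i]=3>B[j]=1 take 1, j++
i=0 j=1: A[i]=3<=B[j]=3 take 3, i++
i=1 j=1: A[i]=10>B[j]=3 take 3, j++
i=1 j=2: A[i]=10>B[j]=4 take 4, j++
i=1 j=3: A[i]=10<=B[j]=13 take 10, i++
i=2 j=3: A[i]=27>B[j]=13 take 13, j++
i=2 j=4: A[i]=27<=B[j]=30 take 27, i++
i=3 j=4: A[i]=33>B[j]=30 take 30, j++
i=3 j=5: A[i]=33<=B[j]=33 take 33, i++
i=4 j=5: A[i]=39>B[j]=33 take 33, j++
i=4 j=6: A[i]=39>B[j]=35 take 35, j++
i=4 j=7: A[i]=39>B[j]=38 take 38, j++
i=4 j=8: B done, take A[i]=39, i++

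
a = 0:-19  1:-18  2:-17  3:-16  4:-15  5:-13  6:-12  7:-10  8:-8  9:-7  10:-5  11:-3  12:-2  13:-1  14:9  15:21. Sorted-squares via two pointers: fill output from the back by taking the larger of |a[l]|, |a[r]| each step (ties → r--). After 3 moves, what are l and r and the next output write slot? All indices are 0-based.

[0,15] |-19|<=|21| out[15]=441 → r--
[0,14] |-19|>|9| out[14]=361 → l++
[1,14] |-18|>|9| out[13]=324 → l++

l=2, r=14, next write slot=12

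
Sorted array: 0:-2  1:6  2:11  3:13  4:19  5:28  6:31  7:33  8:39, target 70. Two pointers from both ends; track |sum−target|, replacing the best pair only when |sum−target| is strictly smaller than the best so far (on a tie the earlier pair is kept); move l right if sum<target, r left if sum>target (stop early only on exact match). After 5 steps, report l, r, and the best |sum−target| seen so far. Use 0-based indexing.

[0,8] -2+39=37 d=33 * → l++
[1,8] 6+39=45 d=25 * → l++
[2,8] 11+39=50 d=20 * → l++
[3,8] 13+39=52 d=18 * → l++
[4,8] 19+39=58 d=12 * → l++

l=5, r=8, best |Δ|=12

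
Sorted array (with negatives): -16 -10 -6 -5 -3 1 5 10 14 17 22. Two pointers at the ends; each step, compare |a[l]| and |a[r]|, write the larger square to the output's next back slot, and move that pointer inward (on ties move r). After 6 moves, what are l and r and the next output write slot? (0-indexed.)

[0,10] |-16|<=|22| out[10]=484 → r--
[0,9] |-16|<=|17| out[9]=289 → r--
[0,8] |-16|>|14| out[8]=256 → l++
[1,8] |-10|<=|14| out[7]=196 → r--
[1,7] |-10|<=|10| out[6]=100 → r--
[1,6] |-10|>|5| out[5]=100 → l++

l=2, r=6, next write slot=4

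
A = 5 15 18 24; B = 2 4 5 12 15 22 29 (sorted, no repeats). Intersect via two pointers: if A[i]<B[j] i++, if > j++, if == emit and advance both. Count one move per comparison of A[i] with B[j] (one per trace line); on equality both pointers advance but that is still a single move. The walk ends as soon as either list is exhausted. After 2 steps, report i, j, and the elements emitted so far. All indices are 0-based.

i=0, j=2, emitted=[]

i=0 j=0: 5>2, j++
i=0 j=1: 5>4, j++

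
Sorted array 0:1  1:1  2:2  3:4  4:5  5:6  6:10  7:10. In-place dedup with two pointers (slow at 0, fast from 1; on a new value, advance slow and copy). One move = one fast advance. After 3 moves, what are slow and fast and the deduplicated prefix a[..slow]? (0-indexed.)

slow=0 fast=1: a[fast]=1=a[slow] dup, fast++
slow=0 fast=2: a[fast]=2≠a[slow]=1 write a[1]=2, slow++,fast++
slow=1 fast=3: a[fast]=4≠a[slow]=2 write a[2]=4, slow++,fast++

slow=2, fast=4, prefix=[1, 2, 4]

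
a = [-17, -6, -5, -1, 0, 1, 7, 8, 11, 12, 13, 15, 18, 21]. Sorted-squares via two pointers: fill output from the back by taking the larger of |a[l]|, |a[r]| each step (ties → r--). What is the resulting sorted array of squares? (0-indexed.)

[0, 1, 1, 25, 36, 49, 64, 121, 144, 169, 225, 289, 324, 441]

l=0 r=13: |-17|<=|21| out[13]=441, r--
l=0 r=12: |-17|<=|18| out[12]=324, r--
l=0 r=11: |-17|>|15| out[11]=289, l++
l=1 r=11: |-6|<=|15| out[10]=225, r--
l=1 r=10: |-6|<=|13| out[9]=169, r--
l=1 r=9: |-6|<=|12| out[8]=144, r--
l=1 r=8: |-6|<=|11| out[7]=121, r--
l=1 r=7: |-6|<=|8| out[6]=64, r--
l=1 r=6: |-6|<=|7| out[5]=49, r--
l=1 r=5: |-6|>|1| out[4]=36, l++
l=2 r=5: |-5|>|1| out[3]=25, l++
l=3 r=5: |-1|<=|1| out[2]=1, r--
l=3 r=4: |-1|>|0| out[1]=1, l++
l=4 r=4: |0|<=|0| out[0]=0, r--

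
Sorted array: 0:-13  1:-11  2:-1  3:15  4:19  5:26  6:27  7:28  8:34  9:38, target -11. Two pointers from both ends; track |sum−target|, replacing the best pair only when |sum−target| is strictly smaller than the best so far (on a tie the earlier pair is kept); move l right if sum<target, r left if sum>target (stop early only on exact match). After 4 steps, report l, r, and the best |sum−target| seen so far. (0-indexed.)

[0,9] -13+38=25 d=36 * → r--
[0,8] -13+34=21 d=32 * → r--
[0,7] -13+28=15 d=26 * → r--
[0,6] -13+27=14 d=25 * → r--

l=0, r=5, best |Δ|=25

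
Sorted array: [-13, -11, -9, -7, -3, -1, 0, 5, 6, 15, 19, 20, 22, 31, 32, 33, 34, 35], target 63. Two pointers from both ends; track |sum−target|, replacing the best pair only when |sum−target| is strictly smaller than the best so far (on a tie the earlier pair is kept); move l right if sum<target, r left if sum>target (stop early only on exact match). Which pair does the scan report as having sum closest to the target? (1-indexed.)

l=1 r=18: -13+35=22 d=41 *, l++
l=2 r=18: -11+35=24 d=39 *, l++
l=3 r=18: -9+35=26 d=37 *, l++
l=4 r=18: -7+35=28 d=35 *, l++
l=5 r=18: -3+35=32 d=31 *, l++
l=6 r=18: -1+35=34 d=29 *, l++
l=7 r=18: 0+35=35 d=28 *, l++
l=8 r=18: 5+35=40 d=23 *, l++
l=9 r=18: 6+35=41 d=22 *, l++
l=10 r=18: 15+35=50 d=13 *, l++
l=11 r=18: 19+35=54 d=9 *, l++
l=12 r=18: 20+35=55 d=8 *, l++
l=13 r=18: 22+35=57 d=6 *, l++
l=14 r=18: 31+35=66 d=3 *, r--
l=14 r=17: 31+34=65 d=2 *, r--
l=14 r=16: 31+33=64 d=1 *, r--
l=14 r=15: 31+32=63 d=0 *, stop

pair (31, 32) with sum 63 (|Δ|=0)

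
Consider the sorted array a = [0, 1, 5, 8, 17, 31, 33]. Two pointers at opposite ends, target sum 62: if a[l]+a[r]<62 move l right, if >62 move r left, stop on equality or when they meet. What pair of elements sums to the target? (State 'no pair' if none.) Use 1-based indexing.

l=1 r=7: 0+33=33 <62, l++
l=2 r=7: 1+33=34 <62, l++
l=3 r=7: 5+33=38 <62, l++
l=4 r=7: 8+33=41 <62, l++
l=5 r=7: 17+33=50 <62, l++
l=6 r=7: 31+33=64 >62, r--

no pair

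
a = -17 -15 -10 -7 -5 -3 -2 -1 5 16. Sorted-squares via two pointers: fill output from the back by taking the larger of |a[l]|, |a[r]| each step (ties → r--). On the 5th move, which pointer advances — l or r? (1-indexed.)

[1,10] |-17|>|16| out[10]=289 → l++
[2,10] |-15|<=|16| out[9]=256 → r--
[2,9] |-15|>|5| out[8]=225 → l++
[3,9] |-10|>|5| out[7]=100 → l++
[4,9] |-7|>|5| out[6]=49 → l++

l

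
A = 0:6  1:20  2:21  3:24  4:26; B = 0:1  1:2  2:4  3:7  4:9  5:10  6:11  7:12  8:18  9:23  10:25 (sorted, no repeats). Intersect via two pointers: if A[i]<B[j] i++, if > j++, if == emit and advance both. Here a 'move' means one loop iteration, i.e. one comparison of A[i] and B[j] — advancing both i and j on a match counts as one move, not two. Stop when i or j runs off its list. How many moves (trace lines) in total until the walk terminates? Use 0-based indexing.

15 moves

[i=0,j=0] 6>1 → j++
[i=0,j=1] 6>2 → j++
[i=0,j=2] 6>4 → j++
[i=0,j=3] 6<7 → i++
[i=1,j=3] 20>7 → j++
[i=1,j=4] 20>9 → j++
[i=1,j=5] 20>10 → j++
[i=1,j=6] 20>11 → j++
[i=1,j=7] 20>12 → j++
[i=1,j=8] 20>18 → j++
[i=1,j=9] 20<23 → i++
[i=2,j=9] 21<23 → i++
[i=3,j=9] 24>23 → j++
[i=3,j=10] 24<25 → i++
[i=4,j=10] 26>25 → j++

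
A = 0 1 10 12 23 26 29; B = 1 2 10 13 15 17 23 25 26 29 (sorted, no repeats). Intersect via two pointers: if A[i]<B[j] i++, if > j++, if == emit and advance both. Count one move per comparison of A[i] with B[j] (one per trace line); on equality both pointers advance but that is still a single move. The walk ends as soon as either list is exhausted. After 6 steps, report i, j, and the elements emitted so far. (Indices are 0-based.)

[i=0,j=0] 0<1 → i++
[i=1,j=0] 1==1 emit → i++,j++
[i=2,j=1] 10>2 → j++
[i=2,j=2] 10==10 emit → i++,j++
[i=3,j=3] 12<13 → i++
[i=4,j=3] 23>13 → j++

i=4, j=4, emitted=[1, 10]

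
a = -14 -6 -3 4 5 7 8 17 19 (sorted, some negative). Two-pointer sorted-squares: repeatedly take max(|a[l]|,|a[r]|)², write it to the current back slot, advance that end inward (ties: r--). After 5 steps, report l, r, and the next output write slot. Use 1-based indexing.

[1,9] |-14|<=|19| out[9]=361 → r--
[1,8] |-14|<=|17| out[8]=289 → r--
[1,7] |-14|>|8| out[7]=196 → l++
[2,7] |-6|<=|8| out[6]=64 → r--
[2,6] |-6|<=|7| out[5]=49 → r--

l=2, r=5, next write slot=4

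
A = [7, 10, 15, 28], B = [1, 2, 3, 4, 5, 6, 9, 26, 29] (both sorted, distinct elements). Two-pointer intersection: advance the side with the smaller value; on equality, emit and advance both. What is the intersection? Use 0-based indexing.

intersection = []

i=0 j=0: 7>1, j++
i=0 j=1: 7>2, j++
i=0 j=2: 7>3, j++
i=0 j=3: 7>4, j++
i=0 j=4: 7>5, j++
i=0 j=5: 7>6, j++
i=0 j=6: 7<9, i++
i=1 j=6: 10>9, j++
i=1 j=7: 10<26, i++
i=2 j=7: 15<26, i++
i=3 j=7: 28>26, j++
i=3 j=8: 28<29, i++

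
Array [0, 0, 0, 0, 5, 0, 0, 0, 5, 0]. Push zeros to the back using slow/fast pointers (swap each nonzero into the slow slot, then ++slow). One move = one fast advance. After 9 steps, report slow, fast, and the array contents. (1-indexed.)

slow=3, fast=10, a=[5, 5, 0, 0, 0, 0, 0, 0, 0, 0]

slow=1 fast=1: a[fast]=0, fast++
slow=1 fast=2: a[fast]=0, fast++
slow=1 fast=3: a[fast]=0, fast++
slow=1 fast=4: a[fast]=0, fast++
slow=1 fast=5: a[fast]=5≠0 swap→a[1]=5, slow++,fast++
slow=2 fast=6: a[fast]=0, fast++
slow=2 fast=7: a[fast]=0, fast++
slow=2 fast=8: a[fast]=0, fast++
slow=2 fast=9: a[fast]=5≠0 swap→a[2]=5, slow++,fast++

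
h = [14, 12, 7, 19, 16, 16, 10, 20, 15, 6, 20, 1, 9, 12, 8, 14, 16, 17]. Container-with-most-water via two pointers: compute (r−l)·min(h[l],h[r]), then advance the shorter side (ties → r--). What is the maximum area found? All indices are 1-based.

max area = 238

l=1 r=18: min(14,17)*17=238 best=238 *, l++
l=2 r=18: min(12,17)*16=192 best=238, l++
l=3 r=18: min(7,17)*15=105 best=238, l++
l=4 r=18: min(19,17)*14=238 best=238, r--
l=4 r=17: min(19,16)*13=208 best=238, r--
l=4 r=16: min(19,14)*12=168 best=238, r--
l=4 r=15: min(19,8)*11=88 best=238, r--
l=4 r=14: min(19,12)*10=120 best=238, r--
l=4 r=13: min(19,9)*9=81 best=238, r--
l=4 r=12: min(19,1)*8=8 best=238, r--
l=4 r=11: min(19,20)*7=133 best=238, l++
l=5 r=11: min(16,20)*6=96 best=238, l++
l=6 r=11: min(16,20)*5=80 best=238, l++
l=7 r=11: min(10,20)*4=40 best=238, l++
l=8 r=11: min(20,20)*3=60 best=238, r--
l=8 r=10: min(20,6)*2=12 best=238, r--
l=8 r=9: min(20,15)*1=15 best=238, r--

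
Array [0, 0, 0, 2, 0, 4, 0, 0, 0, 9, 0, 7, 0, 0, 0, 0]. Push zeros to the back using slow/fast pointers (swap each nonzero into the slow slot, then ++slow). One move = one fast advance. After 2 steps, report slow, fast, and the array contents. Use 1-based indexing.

(s=1,f=1) a[fast]=0 → fast++
(s=1,f=2) a[fast]=0 → fast++

slow=1, fast=3, a=[0, 0, 0, 2, 0, 4, 0, 0, 0, 9, 0, 7, 0, 0, 0, 0]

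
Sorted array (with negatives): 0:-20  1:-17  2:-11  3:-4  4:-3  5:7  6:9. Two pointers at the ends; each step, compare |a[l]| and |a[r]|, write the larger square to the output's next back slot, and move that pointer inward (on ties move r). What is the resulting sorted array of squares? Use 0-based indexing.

[9, 16, 49, 81, 121, 289, 400]

[0,6] |-20|>|9| out[6]=400 → l++
[1,6] |-17|>|9| out[5]=289 → l++
[2,6] |-11|>|9| out[4]=121 → l++
[3,6] |-4|<=|9| out[3]=81 → r--
[3,5] |-4|<=|7| out[2]=49 → r--
[3,4] |-4|>|-3| out[1]=16 → l++
[4,4] |-3|<=|-3| out[0]=9 → r--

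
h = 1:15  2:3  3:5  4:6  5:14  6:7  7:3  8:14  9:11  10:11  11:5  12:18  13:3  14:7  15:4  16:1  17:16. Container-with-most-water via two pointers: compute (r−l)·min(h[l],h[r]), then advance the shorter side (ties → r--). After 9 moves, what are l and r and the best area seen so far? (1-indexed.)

l=10, r=17, best area=240

l=1 r=17: min(15,16)*16=240 best=240 *, l++
l=2 r=17: min(3,16)*15=45 best=240, l++
l=3 r=17: min(5,16)*14=70 best=240, l++
l=4 r=17: min(6,16)*13=78 best=240, l++
l=5 r=17: min(14,16)*12=168 best=240, l++
l=6 r=17: min(7,16)*11=77 best=240, l++
l=7 r=17: min(3,16)*10=30 best=240, l++
l=8 r=17: min(14,16)*9=126 best=240, l++
l=9 r=17: min(11,16)*8=88 best=240, l++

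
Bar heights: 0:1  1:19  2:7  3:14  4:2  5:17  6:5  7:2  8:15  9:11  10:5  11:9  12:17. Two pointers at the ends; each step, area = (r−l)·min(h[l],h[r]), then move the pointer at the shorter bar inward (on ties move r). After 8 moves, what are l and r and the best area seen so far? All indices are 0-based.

l=1, r=5, best area=187

[0,12] min(1,17)*12=12 best=12 * → l++
[1,12] min(19,17)*11=187 best=187 * → r--
[1,11] min(19,9)*10=90 best=187 → r--
[1,10] min(19,5)*9=45 best=187 → r--
[1,9] min(19,11)*8=88 best=187 → r--
[1,8] min(19,15)*7=105 best=187 → r--
[1,7] min(19,2)*6=12 best=187 → r--
[1,6] min(19,5)*5=25 best=187 → r--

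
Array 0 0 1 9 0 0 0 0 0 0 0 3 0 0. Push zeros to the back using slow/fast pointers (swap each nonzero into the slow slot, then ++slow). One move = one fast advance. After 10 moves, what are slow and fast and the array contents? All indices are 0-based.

slow=2, fast=10, a=[1, 9, 0, 0, 0, 0, 0, 0, 0, 0, 0, 3, 0, 0]

slow=0 fast=0: a[fast]=0, fast++
slow=0 fast=1: a[fast]=0, fast++
slow=0 fast=2: a[fast]=1≠0 swap→a[0]=1, slow++,fast++
slow=1 fast=3: a[fast]=9≠0 swap→a[1]=9, slow++,fast++
slow=2 fast=4: a[fast]=0, fast++
slow=2 fast=5: a[fast]=0, fast++
slow=2 fast=6: a[fast]=0, fast++
slow=2 fast=7: a[fast]=0, fast++
slow=2 fast=8: a[fast]=0, fast++
slow=2 fast=9: a[fast]=0, fast++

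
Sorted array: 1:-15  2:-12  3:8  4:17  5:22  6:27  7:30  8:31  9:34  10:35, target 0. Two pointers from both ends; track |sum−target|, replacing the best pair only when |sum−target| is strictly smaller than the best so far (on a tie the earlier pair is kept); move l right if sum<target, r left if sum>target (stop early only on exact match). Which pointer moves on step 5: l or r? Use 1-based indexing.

r

[1,10] -15+35=20 d=20 * → r--
[1,9] -15+34=19 d=19 * → r--
[1,8] -15+31=16 d=16 * → r--
[1,7] -15+30=15 d=15 * → r--
[1,6] -15+27=12 d=12 * → r--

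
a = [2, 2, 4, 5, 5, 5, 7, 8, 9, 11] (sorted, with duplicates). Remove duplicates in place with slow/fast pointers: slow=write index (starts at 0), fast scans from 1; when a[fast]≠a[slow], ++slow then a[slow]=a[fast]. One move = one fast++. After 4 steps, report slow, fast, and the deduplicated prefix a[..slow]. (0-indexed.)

slow=0 fast=1: a[fast]=2=a[slow] dup, fast++
slow=0 fast=2: a[fast]=4≠a[slow]=2 write a[1]=4, slow++,fast++
slow=1 fast=3: a[fast]=5≠a[slow]=4 write a[2]=5, slow++,fast++
slow=2 fast=4: a[fast]=5=a[slow] dup, fast++

slow=2, fast=5, prefix=[2, 4, 5]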